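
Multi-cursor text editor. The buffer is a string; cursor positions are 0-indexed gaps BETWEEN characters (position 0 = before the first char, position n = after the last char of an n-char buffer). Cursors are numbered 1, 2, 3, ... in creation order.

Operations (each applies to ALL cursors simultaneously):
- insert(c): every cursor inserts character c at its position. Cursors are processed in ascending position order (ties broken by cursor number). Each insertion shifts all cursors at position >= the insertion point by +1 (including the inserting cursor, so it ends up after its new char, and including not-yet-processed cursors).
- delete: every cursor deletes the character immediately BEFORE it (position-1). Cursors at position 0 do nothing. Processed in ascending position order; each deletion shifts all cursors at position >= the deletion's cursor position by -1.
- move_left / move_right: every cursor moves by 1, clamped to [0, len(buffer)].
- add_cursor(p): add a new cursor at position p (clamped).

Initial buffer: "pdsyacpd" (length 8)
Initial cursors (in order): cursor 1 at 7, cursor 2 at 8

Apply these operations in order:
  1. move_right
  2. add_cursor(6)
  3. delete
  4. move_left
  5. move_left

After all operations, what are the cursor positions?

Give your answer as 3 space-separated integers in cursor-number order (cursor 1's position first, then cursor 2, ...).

After op 1 (move_right): buffer="pdsyacpd" (len 8), cursors c1@8 c2@8, authorship ........
After op 2 (add_cursor(6)): buffer="pdsyacpd" (len 8), cursors c3@6 c1@8 c2@8, authorship ........
After op 3 (delete): buffer="pdsya" (len 5), cursors c1@5 c2@5 c3@5, authorship .....
After op 4 (move_left): buffer="pdsya" (len 5), cursors c1@4 c2@4 c3@4, authorship .....
After op 5 (move_left): buffer="pdsya" (len 5), cursors c1@3 c2@3 c3@3, authorship .....

Answer: 3 3 3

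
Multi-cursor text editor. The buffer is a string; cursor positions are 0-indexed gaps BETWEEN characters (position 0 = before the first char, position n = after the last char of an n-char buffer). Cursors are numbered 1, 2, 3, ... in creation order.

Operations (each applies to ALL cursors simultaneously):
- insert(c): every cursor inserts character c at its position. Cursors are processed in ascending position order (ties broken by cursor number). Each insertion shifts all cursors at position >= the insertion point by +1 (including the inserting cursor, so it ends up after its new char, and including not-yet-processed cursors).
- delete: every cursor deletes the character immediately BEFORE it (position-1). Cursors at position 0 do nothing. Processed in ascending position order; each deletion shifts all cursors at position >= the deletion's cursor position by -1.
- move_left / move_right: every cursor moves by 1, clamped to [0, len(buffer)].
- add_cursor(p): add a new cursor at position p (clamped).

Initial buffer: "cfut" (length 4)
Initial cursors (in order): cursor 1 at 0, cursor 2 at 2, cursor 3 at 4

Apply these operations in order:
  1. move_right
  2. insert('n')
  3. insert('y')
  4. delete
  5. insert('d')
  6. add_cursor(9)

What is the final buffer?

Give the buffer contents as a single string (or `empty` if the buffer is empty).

Answer: cndfundtnd

Derivation:
After op 1 (move_right): buffer="cfut" (len 4), cursors c1@1 c2@3 c3@4, authorship ....
After op 2 (insert('n')): buffer="cnfuntn" (len 7), cursors c1@2 c2@5 c3@7, authorship .1..2.3
After op 3 (insert('y')): buffer="cnyfunytny" (len 10), cursors c1@3 c2@7 c3@10, authorship .11..22.33
After op 4 (delete): buffer="cnfuntn" (len 7), cursors c1@2 c2@5 c3@7, authorship .1..2.3
After op 5 (insert('d')): buffer="cndfundtnd" (len 10), cursors c1@3 c2@7 c3@10, authorship .11..22.33
After op 6 (add_cursor(9)): buffer="cndfundtnd" (len 10), cursors c1@3 c2@7 c4@9 c3@10, authorship .11..22.33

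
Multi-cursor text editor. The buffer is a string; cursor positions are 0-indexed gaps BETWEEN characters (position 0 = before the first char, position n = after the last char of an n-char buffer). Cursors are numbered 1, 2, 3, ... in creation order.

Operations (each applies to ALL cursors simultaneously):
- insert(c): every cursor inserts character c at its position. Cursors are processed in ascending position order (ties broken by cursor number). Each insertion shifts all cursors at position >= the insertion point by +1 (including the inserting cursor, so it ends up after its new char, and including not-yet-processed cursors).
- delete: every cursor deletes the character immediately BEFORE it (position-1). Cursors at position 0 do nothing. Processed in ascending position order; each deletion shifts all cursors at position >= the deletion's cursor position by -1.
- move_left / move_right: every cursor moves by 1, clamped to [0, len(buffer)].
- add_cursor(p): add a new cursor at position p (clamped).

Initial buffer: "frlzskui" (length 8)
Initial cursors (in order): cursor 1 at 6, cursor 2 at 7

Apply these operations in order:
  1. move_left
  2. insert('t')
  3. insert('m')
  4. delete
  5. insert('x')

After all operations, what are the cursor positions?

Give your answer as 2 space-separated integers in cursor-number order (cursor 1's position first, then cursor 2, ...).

Answer: 7 10

Derivation:
After op 1 (move_left): buffer="frlzskui" (len 8), cursors c1@5 c2@6, authorship ........
After op 2 (insert('t')): buffer="frlzstktui" (len 10), cursors c1@6 c2@8, authorship .....1.2..
After op 3 (insert('m')): buffer="frlzstmktmui" (len 12), cursors c1@7 c2@10, authorship .....11.22..
After op 4 (delete): buffer="frlzstktui" (len 10), cursors c1@6 c2@8, authorship .....1.2..
After op 5 (insert('x')): buffer="frlzstxktxui" (len 12), cursors c1@7 c2@10, authorship .....11.22..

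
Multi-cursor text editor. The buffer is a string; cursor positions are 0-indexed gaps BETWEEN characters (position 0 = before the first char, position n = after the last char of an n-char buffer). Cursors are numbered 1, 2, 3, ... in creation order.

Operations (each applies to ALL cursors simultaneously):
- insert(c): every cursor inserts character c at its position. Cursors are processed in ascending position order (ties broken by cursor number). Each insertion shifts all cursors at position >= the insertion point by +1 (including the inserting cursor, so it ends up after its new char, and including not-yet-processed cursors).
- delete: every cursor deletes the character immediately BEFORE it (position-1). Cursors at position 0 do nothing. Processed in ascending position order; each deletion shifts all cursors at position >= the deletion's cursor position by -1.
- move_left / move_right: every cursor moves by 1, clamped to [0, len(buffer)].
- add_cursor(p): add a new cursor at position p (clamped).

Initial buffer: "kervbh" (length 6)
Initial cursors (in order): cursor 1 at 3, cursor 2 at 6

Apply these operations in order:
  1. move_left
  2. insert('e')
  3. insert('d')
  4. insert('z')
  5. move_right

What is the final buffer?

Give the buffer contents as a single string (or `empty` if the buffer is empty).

After op 1 (move_left): buffer="kervbh" (len 6), cursors c1@2 c2@5, authorship ......
After op 2 (insert('e')): buffer="keervbeh" (len 8), cursors c1@3 c2@7, authorship ..1...2.
After op 3 (insert('d')): buffer="keedrvbedh" (len 10), cursors c1@4 c2@9, authorship ..11...22.
After op 4 (insert('z')): buffer="keedzrvbedzh" (len 12), cursors c1@5 c2@11, authorship ..111...222.
After op 5 (move_right): buffer="keedzrvbedzh" (len 12), cursors c1@6 c2@12, authorship ..111...222.

Answer: keedzrvbedzh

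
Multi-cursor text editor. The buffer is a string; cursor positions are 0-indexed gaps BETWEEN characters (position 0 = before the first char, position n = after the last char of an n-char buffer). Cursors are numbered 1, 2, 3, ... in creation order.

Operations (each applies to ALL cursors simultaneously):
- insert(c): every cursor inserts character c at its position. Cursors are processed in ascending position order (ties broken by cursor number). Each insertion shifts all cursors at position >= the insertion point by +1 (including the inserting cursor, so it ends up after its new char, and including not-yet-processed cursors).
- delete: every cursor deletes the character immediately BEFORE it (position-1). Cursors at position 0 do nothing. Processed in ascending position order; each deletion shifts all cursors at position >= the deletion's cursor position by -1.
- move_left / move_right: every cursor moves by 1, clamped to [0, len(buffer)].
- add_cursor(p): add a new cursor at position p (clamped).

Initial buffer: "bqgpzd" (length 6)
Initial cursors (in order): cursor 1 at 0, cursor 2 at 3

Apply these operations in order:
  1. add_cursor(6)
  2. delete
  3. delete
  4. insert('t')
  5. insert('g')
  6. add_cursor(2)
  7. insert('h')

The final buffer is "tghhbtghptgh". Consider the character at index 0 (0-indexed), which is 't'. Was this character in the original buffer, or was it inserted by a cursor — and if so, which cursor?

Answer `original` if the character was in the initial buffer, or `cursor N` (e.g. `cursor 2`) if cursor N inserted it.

Answer: cursor 1

Derivation:
After op 1 (add_cursor(6)): buffer="bqgpzd" (len 6), cursors c1@0 c2@3 c3@6, authorship ......
After op 2 (delete): buffer="bqpz" (len 4), cursors c1@0 c2@2 c3@4, authorship ....
After op 3 (delete): buffer="bp" (len 2), cursors c1@0 c2@1 c3@2, authorship ..
After op 4 (insert('t')): buffer="tbtpt" (len 5), cursors c1@1 c2@3 c3@5, authorship 1.2.3
After op 5 (insert('g')): buffer="tgbtgptg" (len 8), cursors c1@2 c2@5 c3@8, authorship 11.22.33
After op 6 (add_cursor(2)): buffer="tgbtgptg" (len 8), cursors c1@2 c4@2 c2@5 c3@8, authorship 11.22.33
After op 7 (insert('h')): buffer="tghhbtghptgh" (len 12), cursors c1@4 c4@4 c2@8 c3@12, authorship 1114.222.333
Authorship (.=original, N=cursor N): 1 1 1 4 . 2 2 2 . 3 3 3
Index 0: author = 1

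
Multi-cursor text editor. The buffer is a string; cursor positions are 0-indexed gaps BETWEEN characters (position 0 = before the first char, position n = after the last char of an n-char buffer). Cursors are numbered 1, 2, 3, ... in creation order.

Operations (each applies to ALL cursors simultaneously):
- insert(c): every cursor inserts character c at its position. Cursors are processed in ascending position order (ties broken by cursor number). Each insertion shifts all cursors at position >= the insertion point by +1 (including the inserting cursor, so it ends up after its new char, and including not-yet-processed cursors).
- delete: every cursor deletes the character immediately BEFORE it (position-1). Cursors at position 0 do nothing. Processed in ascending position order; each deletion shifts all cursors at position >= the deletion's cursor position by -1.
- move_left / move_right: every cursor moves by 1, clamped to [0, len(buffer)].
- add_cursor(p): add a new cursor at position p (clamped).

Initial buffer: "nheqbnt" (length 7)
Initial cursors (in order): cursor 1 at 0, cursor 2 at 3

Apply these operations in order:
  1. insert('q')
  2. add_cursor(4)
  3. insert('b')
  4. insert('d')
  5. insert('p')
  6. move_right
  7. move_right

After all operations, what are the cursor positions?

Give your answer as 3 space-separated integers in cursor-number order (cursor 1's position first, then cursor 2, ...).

Answer: 6 16 12

Derivation:
After op 1 (insert('q')): buffer="qnheqqbnt" (len 9), cursors c1@1 c2@5, authorship 1...2....
After op 2 (add_cursor(4)): buffer="qnheqqbnt" (len 9), cursors c1@1 c3@4 c2@5, authorship 1...2....
After op 3 (insert('b')): buffer="qbnhebqbqbnt" (len 12), cursors c1@2 c3@6 c2@8, authorship 11...322....
After op 4 (insert('d')): buffer="qbdnhebdqbdqbnt" (len 15), cursors c1@3 c3@8 c2@11, authorship 111...33222....
After op 5 (insert('p')): buffer="qbdpnhebdpqbdpqbnt" (len 18), cursors c1@4 c3@10 c2@14, authorship 1111...3332222....
After op 6 (move_right): buffer="qbdpnhebdpqbdpqbnt" (len 18), cursors c1@5 c3@11 c2@15, authorship 1111...3332222....
After op 7 (move_right): buffer="qbdpnhebdpqbdpqbnt" (len 18), cursors c1@6 c3@12 c2@16, authorship 1111...3332222....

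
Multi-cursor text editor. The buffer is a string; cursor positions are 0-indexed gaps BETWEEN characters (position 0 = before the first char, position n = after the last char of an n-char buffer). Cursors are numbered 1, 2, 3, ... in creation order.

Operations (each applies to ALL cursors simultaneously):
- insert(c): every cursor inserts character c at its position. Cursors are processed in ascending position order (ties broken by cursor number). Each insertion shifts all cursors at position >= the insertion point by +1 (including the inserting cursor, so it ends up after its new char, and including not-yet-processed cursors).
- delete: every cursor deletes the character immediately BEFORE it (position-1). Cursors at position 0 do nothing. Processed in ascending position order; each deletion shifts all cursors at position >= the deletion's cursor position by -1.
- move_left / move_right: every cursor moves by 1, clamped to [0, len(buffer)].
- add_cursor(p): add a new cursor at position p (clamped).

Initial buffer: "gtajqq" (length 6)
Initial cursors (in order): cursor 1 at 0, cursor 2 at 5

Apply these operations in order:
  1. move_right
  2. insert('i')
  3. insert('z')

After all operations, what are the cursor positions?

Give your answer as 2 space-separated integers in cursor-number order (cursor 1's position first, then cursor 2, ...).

Answer: 3 10

Derivation:
After op 1 (move_right): buffer="gtajqq" (len 6), cursors c1@1 c2@6, authorship ......
After op 2 (insert('i')): buffer="gitajqqi" (len 8), cursors c1@2 c2@8, authorship .1.....2
After op 3 (insert('z')): buffer="giztajqqiz" (len 10), cursors c1@3 c2@10, authorship .11.....22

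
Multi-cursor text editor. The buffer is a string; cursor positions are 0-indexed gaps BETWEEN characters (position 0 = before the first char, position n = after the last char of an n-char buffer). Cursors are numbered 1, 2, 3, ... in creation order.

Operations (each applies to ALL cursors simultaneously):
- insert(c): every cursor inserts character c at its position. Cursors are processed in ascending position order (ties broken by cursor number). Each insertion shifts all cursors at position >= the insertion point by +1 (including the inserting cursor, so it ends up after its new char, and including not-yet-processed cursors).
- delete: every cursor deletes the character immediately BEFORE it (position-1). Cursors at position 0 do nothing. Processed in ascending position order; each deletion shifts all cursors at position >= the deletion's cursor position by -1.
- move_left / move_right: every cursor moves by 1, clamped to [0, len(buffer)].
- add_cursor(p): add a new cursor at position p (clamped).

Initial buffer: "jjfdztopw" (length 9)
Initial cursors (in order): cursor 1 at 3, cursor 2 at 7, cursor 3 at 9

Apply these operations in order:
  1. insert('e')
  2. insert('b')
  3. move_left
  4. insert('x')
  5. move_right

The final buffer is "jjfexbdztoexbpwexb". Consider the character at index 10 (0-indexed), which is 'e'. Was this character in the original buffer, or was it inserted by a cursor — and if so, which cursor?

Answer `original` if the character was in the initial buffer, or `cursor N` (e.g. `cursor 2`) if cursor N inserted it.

After op 1 (insert('e')): buffer="jjfedztoepwe" (len 12), cursors c1@4 c2@9 c3@12, authorship ...1....2..3
After op 2 (insert('b')): buffer="jjfebdztoebpweb" (len 15), cursors c1@5 c2@11 c3@15, authorship ...11....22..33
After op 3 (move_left): buffer="jjfebdztoebpweb" (len 15), cursors c1@4 c2@10 c3@14, authorship ...11....22..33
After op 4 (insert('x')): buffer="jjfexbdztoexbpwexb" (len 18), cursors c1@5 c2@12 c3@17, authorship ...111....222..333
After op 5 (move_right): buffer="jjfexbdztoexbpwexb" (len 18), cursors c1@6 c2@13 c3@18, authorship ...111....222..333
Authorship (.=original, N=cursor N): . . . 1 1 1 . . . . 2 2 2 . . 3 3 3
Index 10: author = 2

Answer: cursor 2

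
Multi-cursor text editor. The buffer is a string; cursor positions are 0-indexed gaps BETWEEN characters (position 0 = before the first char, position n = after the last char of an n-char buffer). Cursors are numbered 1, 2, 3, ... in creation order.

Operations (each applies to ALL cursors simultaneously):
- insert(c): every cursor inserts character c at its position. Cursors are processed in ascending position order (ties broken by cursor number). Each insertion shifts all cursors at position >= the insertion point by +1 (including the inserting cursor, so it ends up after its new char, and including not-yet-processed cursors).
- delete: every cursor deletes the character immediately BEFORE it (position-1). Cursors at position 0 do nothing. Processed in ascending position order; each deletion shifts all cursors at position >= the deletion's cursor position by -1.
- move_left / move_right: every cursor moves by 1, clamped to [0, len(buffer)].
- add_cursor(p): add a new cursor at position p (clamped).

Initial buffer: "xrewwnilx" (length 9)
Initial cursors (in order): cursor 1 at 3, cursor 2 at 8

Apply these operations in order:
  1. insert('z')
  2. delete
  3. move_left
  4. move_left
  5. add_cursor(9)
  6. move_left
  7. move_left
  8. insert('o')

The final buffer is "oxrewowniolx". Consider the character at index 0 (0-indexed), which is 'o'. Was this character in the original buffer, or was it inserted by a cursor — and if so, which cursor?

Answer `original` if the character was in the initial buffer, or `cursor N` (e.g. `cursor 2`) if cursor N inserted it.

Answer: cursor 1

Derivation:
After op 1 (insert('z')): buffer="xrezwwnilzx" (len 11), cursors c1@4 c2@10, authorship ...1.....2.
After op 2 (delete): buffer="xrewwnilx" (len 9), cursors c1@3 c2@8, authorship .........
After op 3 (move_left): buffer="xrewwnilx" (len 9), cursors c1@2 c2@7, authorship .........
After op 4 (move_left): buffer="xrewwnilx" (len 9), cursors c1@1 c2@6, authorship .........
After op 5 (add_cursor(9)): buffer="xrewwnilx" (len 9), cursors c1@1 c2@6 c3@9, authorship .........
After op 6 (move_left): buffer="xrewwnilx" (len 9), cursors c1@0 c2@5 c3@8, authorship .........
After op 7 (move_left): buffer="xrewwnilx" (len 9), cursors c1@0 c2@4 c3@7, authorship .........
After op 8 (insert('o')): buffer="oxrewowniolx" (len 12), cursors c1@1 c2@6 c3@10, authorship 1....2...3..
Authorship (.=original, N=cursor N): 1 . . . . 2 . . . 3 . .
Index 0: author = 1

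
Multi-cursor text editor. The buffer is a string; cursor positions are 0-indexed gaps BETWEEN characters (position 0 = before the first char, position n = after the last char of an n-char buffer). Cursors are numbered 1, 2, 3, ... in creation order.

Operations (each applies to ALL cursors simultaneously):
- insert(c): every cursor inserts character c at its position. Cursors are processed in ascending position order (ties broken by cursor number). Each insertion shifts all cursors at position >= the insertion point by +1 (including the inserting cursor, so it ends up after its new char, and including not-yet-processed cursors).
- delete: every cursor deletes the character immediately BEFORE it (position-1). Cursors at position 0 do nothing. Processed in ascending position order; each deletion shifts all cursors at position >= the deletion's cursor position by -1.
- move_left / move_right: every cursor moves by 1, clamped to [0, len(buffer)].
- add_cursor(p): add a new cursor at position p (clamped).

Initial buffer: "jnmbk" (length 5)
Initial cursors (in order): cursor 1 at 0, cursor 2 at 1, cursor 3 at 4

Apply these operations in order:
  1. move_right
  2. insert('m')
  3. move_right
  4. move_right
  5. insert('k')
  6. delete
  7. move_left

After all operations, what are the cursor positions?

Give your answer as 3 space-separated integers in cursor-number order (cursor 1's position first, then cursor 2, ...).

After op 1 (move_right): buffer="jnmbk" (len 5), cursors c1@1 c2@2 c3@5, authorship .....
After op 2 (insert('m')): buffer="jmnmmbkm" (len 8), cursors c1@2 c2@4 c3@8, authorship .1.2...3
After op 3 (move_right): buffer="jmnmmbkm" (len 8), cursors c1@3 c2@5 c3@8, authorship .1.2...3
After op 4 (move_right): buffer="jmnmmbkm" (len 8), cursors c1@4 c2@6 c3@8, authorship .1.2...3
After op 5 (insert('k')): buffer="jmnmkmbkkmk" (len 11), cursors c1@5 c2@8 c3@11, authorship .1.21..2.33
After op 6 (delete): buffer="jmnmmbkm" (len 8), cursors c1@4 c2@6 c3@8, authorship .1.2...3
After op 7 (move_left): buffer="jmnmmbkm" (len 8), cursors c1@3 c2@5 c3@7, authorship .1.2...3

Answer: 3 5 7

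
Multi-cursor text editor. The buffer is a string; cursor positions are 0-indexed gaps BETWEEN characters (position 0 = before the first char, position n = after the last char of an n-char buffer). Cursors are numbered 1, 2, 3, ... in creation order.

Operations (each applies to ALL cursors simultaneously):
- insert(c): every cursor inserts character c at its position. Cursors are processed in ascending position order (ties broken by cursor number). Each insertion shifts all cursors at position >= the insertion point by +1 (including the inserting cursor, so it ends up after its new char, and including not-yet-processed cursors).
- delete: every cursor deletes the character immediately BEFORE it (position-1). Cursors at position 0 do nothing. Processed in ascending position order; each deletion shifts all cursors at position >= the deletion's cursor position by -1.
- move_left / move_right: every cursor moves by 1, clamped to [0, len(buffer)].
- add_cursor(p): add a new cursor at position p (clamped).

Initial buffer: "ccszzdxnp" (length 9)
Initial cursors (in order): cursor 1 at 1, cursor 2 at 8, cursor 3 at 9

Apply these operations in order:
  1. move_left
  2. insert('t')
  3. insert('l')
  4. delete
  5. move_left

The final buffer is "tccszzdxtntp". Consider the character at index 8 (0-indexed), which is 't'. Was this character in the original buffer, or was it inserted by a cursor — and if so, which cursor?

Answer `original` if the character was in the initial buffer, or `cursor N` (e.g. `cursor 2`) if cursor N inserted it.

After op 1 (move_left): buffer="ccszzdxnp" (len 9), cursors c1@0 c2@7 c3@8, authorship .........
After op 2 (insert('t')): buffer="tccszzdxtntp" (len 12), cursors c1@1 c2@9 c3@11, authorship 1.......2.3.
After op 3 (insert('l')): buffer="tlccszzdxtlntlp" (len 15), cursors c1@2 c2@11 c3@14, authorship 11.......22.33.
After op 4 (delete): buffer="tccszzdxtntp" (len 12), cursors c1@1 c2@9 c3@11, authorship 1.......2.3.
After op 5 (move_left): buffer="tccszzdxtntp" (len 12), cursors c1@0 c2@8 c3@10, authorship 1.......2.3.
Authorship (.=original, N=cursor N): 1 . . . . . . . 2 . 3 .
Index 8: author = 2

Answer: cursor 2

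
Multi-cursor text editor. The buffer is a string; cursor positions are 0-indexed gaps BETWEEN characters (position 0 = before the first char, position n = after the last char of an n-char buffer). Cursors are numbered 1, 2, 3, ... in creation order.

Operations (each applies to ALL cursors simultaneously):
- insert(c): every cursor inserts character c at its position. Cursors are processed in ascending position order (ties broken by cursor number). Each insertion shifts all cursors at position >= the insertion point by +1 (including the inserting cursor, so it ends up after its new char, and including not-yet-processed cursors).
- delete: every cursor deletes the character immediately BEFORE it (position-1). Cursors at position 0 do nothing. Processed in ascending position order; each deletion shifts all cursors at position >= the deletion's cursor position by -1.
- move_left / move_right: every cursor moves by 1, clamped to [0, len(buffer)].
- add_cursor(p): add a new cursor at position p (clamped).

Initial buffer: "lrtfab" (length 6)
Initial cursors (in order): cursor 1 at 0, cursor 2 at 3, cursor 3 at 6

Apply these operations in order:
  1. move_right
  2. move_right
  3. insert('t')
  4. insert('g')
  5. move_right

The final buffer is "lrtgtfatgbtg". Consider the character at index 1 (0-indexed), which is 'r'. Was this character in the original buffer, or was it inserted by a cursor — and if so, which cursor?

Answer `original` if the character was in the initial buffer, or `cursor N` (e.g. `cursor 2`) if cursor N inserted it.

Answer: original

Derivation:
After op 1 (move_right): buffer="lrtfab" (len 6), cursors c1@1 c2@4 c3@6, authorship ......
After op 2 (move_right): buffer="lrtfab" (len 6), cursors c1@2 c2@5 c3@6, authorship ......
After op 3 (insert('t')): buffer="lrttfatbt" (len 9), cursors c1@3 c2@7 c3@9, authorship ..1...2.3
After op 4 (insert('g')): buffer="lrtgtfatgbtg" (len 12), cursors c1@4 c2@9 c3@12, authorship ..11...22.33
After op 5 (move_right): buffer="lrtgtfatgbtg" (len 12), cursors c1@5 c2@10 c3@12, authorship ..11...22.33
Authorship (.=original, N=cursor N): . . 1 1 . . . 2 2 . 3 3
Index 1: author = original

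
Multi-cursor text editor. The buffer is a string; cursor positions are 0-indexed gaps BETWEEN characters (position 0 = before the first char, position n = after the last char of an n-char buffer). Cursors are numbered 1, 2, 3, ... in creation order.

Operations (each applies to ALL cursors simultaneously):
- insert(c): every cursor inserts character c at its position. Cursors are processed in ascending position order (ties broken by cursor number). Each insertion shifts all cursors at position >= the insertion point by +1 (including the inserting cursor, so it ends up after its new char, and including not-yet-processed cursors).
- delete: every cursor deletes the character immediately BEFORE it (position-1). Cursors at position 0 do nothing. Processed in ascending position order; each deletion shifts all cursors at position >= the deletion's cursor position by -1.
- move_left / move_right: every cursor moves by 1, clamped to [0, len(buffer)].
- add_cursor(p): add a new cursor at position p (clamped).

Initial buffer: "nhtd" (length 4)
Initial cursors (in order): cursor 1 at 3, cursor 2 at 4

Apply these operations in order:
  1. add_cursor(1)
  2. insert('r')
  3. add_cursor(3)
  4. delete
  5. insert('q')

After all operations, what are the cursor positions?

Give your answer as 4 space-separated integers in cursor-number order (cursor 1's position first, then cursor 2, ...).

After op 1 (add_cursor(1)): buffer="nhtd" (len 4), cursors c3@1 c1@3 c2@4, authorship ....
After op 2 (insert('r')): buffer="nrhtrdr" (len 7), cursors c3@2 c1@5 c2@7, authorship .3..1.2
After op 3 (add_cursor(3)): buffer="nrhtrdr" (len 7), cursors c3@2 c4@3 c1@5 c2@7, authorship .3..1.2
After op 4 (delete): buffer="ntd" (len 3), cursors c3@1 c4@1 c1@2 c2@3, authorship ...
After op 5 (insert('q')): buffer="nqqtqdq" (len 7), cursors c3@3 c4@3 c1@5 c2@7, authorship .34.1.2

Answer: 5 7 3 3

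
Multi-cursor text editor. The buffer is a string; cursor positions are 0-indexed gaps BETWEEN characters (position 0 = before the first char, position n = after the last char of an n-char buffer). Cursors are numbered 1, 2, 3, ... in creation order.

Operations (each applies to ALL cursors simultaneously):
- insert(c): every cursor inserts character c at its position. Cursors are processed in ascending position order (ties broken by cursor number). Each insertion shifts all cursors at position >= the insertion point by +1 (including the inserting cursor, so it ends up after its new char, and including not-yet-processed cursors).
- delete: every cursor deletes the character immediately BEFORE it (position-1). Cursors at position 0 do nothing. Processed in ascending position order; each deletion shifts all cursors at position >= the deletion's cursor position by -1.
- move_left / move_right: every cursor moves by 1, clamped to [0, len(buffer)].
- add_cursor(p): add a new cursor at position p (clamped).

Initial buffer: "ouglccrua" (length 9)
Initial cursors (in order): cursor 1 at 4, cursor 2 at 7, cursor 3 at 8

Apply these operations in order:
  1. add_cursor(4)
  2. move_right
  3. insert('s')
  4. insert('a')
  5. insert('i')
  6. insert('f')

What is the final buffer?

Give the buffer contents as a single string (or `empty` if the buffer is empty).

Answer: ouglcssaaiiffcrusaifasaif

Derivation:
After op 1 (add_cursor(4)): buffer="ouglccrua" (len 9), cursors c1@4 c4@4 c2@7 c3@8, authorship .........
After op 2 (move_right): buffer="ouglccrua" (len 9), cursors c1@5 c4@5 c2@8 c3@9, authorship .........
After op 3 (insert('s')): buffer="ouglcsscrusas" (len 13), cursors c1@7 c4@7 c2@11 c3@13, authorship .....14...2.3
After op 4 (insert('a')): buffer="ouglcssaacrusaasa" (len 17), cursors c1@9 c4@9 c2@14 c3@17, authorship .....1414...22.33
After op 5 (insert('i')): buffer="ouglcssaaiicrusaiasai" (len 21), cursors c1@11 c4@11 c2@17 c3@21, authorship .....141414...222.333
After op 6 (insert('f')): buffer="ouglcssaaiiffcrusaifasaif" (len 25), cursors c1@13 c4@13 c2@20 c3@25, authorship .....14141414...2222.3333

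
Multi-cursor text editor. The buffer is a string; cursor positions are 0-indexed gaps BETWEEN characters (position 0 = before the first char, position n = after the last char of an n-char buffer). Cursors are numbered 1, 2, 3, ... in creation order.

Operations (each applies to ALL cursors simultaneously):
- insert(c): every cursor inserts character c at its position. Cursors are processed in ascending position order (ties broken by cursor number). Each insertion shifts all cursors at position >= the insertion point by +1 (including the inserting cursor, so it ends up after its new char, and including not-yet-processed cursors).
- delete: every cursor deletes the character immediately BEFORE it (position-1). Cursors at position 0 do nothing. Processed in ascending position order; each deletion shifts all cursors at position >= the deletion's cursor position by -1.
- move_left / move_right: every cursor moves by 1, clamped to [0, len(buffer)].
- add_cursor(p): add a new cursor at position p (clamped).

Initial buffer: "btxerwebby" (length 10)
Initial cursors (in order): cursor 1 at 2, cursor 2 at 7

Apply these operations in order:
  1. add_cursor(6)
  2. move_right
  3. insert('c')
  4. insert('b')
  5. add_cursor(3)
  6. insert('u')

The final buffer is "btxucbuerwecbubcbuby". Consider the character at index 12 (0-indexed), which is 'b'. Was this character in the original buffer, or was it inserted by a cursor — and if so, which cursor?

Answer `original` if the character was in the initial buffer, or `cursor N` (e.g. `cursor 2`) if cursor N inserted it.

After op 1 (add_cursor(6)): buffer="btxerwebby" (len 10), cursors c1@2 c3@6 c2@7, authorship ..........
After op 2 (move_right): buffer="btxerwebby" (len 10), cursors c1@3 c3@7 c2@8, authorship ..........
After op 3 (insert('c')): buffer="btxcerwecbcby" (len 13), cursors c1@4 c3@9 c2@11, authorship ...1....3.2..
After op 4 (insert('b')): buffer="btxcberwecbbcbby" (len 16), cursors c1@5 c3@11 c2@14, authorship ...11....33.22..
After op 5 (add_cursor(3)): buffer="btxcberwecbbcbby" (len 16), cursors c4@3 c1@5 c3@11 c2@14, authorship ...11....33.22..
After op 6 (insert('u')): buffer="btxucbuerwecbubcbuby" (len 20), cursors c4@4 c1@7 c3@14 c2@18, authorship ...4111....333.222..
Authorship (.=original, N=cursor N): . . . 4 1 1 1 . . . . 3 3 3 . 2 2 2 . .
Index 12: author = 3

Answer: cursor 3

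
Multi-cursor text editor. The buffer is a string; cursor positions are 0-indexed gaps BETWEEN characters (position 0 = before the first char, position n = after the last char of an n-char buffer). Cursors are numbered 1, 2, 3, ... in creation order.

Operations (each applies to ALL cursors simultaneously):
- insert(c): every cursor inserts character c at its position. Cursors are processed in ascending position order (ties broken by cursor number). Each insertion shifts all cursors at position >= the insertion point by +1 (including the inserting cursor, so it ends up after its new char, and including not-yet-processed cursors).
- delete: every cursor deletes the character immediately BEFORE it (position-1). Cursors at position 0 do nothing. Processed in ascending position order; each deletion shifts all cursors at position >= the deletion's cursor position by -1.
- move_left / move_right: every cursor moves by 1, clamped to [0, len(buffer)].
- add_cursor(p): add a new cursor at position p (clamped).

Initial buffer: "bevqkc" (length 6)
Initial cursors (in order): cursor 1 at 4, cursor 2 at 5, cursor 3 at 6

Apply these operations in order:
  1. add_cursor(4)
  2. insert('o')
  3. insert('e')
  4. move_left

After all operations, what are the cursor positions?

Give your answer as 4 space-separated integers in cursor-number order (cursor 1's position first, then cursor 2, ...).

Answer: 7 10 13 7

Derivation:
After op 1 (add_cursor(4)): buffer="bevqkc" (len 6), cursors c1@4 c4@4 c2@5 c3@6, authorship ......
After op 2 (insert('o')): buffer="bevqookoco" (len 10), cursors c1@6 c4@6 c2@8 c3@10, authorship ....14.2.3
After op 3 (insert('e')): buffer="bevqooeekoecoe" (len 14), cursors c1@8 c4@8 c2@11 c3@14, authorship ....1414.22.33
After op 4 (move_left): buffer="bevqooeekoecoe" (len 14), cursors c1@7 c4@7 c2@10 c3@13, authorship ....1414.22.33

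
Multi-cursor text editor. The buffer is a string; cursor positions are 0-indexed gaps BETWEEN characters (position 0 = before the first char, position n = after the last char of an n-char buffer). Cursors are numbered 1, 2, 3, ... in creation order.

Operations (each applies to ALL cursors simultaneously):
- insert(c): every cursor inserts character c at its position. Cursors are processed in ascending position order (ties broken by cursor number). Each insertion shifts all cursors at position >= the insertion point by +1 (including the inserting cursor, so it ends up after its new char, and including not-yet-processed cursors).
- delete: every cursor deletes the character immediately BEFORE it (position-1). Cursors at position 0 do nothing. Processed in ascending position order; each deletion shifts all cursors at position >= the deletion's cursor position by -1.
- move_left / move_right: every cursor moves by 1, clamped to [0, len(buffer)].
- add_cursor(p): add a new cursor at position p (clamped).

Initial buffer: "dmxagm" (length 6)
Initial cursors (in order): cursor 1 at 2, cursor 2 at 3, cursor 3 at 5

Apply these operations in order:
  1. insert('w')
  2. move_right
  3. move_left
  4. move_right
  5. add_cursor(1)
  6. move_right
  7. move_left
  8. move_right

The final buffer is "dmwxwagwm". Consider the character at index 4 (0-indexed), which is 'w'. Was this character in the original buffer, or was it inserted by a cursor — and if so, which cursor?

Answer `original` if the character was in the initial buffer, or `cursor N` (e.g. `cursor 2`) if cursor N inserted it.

Answer: cursor 2

Derivation:
After op 1 (insert('w')): buffer="dmwxwagwm" (len 9), cursors c1@3 c2@5 c3@8, authorship ..1.2..3.
After op 2 (move_right): buffer="dmwxwagwm" (len 9), cursors c1@4 c2@6 c3@9, authorship ..1.2..3.
After op 3 (move_left): buffer="dmwxwagwm" (len 9), cursors c1@3 c2@5 c3@8, authorship ..1.2..3.
After op 4 (move_right): buffer="dmwxwagwm" (len 9), cursors c1@4 c2@6 c3@9, authorship ..1.2..3.
After op 5 (add_cursor(1)): buffer="dmwxwagwm" (len 9), cursors c4@1 c1@4 c2@6 c3@9, authorship ..1.2..3.
After op 6 (move_right): buffer="dmwxwagwm" (len 9), cursors c4@2 c1@5 c2@7 c3@9, authorship ..1.2..3.
After op 7 (move_left): buffer="dmwxwagwm" (len 9), cursors c4@1 c1@4 c2@6 c3@8, authorship ..1.2..3.
After op 8 (move_right): buffer="dmwxwagwm" (len 9), cursors c4@2 c1@5 c2@7 c3@9, authorship ..1.2..3.
Authorship (.=original, N=cursor N): . . 1 . 2 . . 3 .
Index 4: author = 2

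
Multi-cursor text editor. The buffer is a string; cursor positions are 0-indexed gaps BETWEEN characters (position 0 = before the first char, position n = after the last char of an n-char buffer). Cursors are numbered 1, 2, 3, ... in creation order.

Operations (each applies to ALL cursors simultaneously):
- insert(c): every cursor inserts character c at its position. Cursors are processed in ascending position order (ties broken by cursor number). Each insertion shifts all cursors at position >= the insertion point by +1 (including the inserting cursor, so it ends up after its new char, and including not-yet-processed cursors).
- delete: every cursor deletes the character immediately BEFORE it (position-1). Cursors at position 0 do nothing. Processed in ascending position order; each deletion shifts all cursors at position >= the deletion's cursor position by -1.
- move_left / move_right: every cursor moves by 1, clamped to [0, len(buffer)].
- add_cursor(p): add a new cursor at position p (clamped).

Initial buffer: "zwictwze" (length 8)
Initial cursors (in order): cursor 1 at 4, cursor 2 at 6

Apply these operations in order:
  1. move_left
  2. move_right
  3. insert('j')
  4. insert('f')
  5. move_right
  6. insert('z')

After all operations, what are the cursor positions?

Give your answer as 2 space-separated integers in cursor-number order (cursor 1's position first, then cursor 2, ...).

Answer: 8 13

Derivation:
After op 1 (move_left): buffer="zwictwze" (len 8), cursors c1@3 c2@5, authorship ........
After op 2 (move_right): buffer="zwictwze" (len 8), cursors c1@4 c2@6, authorship ........
After op 3 (insert('j')): buffer="zwicjtwjze" (len 10), cursors c1@5 c2@8, authorship ....1..2..
After op 4 (insert('f')): buffer="zwicjftwjfze" (len 12), cursors c1@6 c2@10, authorship ....11..22..
After op 5 (move_right): buffer="zwicjftwjfze" (len 12), cursors c1@7 c2@11, authorship ....11..22..
After op 6 (insert('z')): buffer="zwicjftzwjfzze" (len 14), cursors c1@8 c2@13, authorship ....11.1.22.2.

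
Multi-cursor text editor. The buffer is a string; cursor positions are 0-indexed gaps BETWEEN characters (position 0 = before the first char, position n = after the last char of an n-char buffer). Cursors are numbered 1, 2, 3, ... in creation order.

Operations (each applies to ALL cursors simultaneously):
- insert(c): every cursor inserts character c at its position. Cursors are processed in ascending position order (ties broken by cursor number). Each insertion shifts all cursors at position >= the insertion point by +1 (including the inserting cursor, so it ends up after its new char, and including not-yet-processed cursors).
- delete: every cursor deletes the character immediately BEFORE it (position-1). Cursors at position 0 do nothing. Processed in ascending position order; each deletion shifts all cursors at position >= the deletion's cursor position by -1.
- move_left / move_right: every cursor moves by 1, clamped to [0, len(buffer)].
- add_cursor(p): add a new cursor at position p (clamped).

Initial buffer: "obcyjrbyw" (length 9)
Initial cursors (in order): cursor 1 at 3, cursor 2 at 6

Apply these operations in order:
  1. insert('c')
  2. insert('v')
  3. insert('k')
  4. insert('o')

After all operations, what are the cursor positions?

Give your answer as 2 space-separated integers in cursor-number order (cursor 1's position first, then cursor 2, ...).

After op 1 (insert('c')): buffer="obccyjrcbyw" (len 11), cursors c1@4 c2@8, authorship ...1...2...
After op 2 (insert('v')): buffer="obccvyjrcvbyw" (len 13), cursors c1@5 c2@10, authorship ...11...22...
After op 3 (insert('k')): buffer="obccvkyjrcvkbyw" (len 15), cursors c1@6 c2@12, authorship ...111...222...
After op 4 (insert('o')): buffer="obccvkoyjrcvkobyw" (len 17), cursors c1@7 c2@14, authorship ...1111...2222...

Answer: 7 14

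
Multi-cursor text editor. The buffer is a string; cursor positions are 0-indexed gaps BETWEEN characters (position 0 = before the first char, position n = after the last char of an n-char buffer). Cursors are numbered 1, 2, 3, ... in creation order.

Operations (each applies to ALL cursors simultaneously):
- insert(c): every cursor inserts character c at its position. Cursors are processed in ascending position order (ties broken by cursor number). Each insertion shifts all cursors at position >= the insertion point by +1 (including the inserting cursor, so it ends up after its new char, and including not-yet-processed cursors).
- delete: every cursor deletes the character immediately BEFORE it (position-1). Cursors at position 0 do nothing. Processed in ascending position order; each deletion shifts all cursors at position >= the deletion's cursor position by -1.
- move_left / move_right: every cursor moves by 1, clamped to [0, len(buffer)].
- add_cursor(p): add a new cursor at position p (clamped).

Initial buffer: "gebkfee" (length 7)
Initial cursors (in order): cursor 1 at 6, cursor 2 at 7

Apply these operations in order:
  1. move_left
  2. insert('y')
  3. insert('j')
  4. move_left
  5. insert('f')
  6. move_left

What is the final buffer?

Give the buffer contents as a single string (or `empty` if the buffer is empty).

After op 1 (move_left): buffer="gebkfee" (len 7), cursors c1@5 c2@6, authorship .......
After op 2 (insert('y')): buffer="gebkfyeye" (len 9), cursors c1@6 c2@8, authorship .....1.2.
After op 3 (insert('j')): buffer="gebkfyjeyje" (len 11), cursors c1@7 c2@10, authorship .....11.22.
After op 4 (move_left): buffer="gebkfyjeyje" (len 11), cursors c1@6 c2@9, authorship .....11.22.
After op 5 (insert('f')): buffer="gebkfyfjeyfje" (len 13), cursors c1@7 c2@11, authorship .....111.222.
After op 6 (move_left): buffer="gebkfyfjeyfje" (len 13), cursors c1@6 c2@10, authorship .....111.222.

Answer: gebkfyfjeyfje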